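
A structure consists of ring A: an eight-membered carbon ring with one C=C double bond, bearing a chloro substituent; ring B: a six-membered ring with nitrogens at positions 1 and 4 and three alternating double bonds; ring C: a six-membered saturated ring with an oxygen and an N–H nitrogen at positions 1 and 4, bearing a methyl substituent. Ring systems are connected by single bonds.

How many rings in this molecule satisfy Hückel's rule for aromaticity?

1

Ring A has six sp³ carbons, so it is not fully conjugated — not aromatic (cyclooctene).
Ring B is planar and fully conjugated; 3 ring double bonds give 6 π electrons. That satisfies 4n+2 with n=1, so ring B is aromatic (pyrazine).
Ring C has only sp³ atoms, so it is not fully conjugated — not aromatic (morpholine).
Aromatic: B. Total: 1.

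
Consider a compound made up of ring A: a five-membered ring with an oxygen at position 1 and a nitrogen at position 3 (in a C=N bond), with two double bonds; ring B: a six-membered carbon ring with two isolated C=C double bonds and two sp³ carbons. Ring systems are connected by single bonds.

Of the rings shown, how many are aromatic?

Ring A is planar and fully conjugated; 2 ring double bonds (4 π electrons) plus a heteroatom lone pair (2) give 6 π electrons. That satisfies 4n+2 with n=1, so ring A is aromatic (oxazole).
Ring B has two sp³ carbons, so it is not fully conjugated — not aromatic (1,4-cyclohexadiene).
Aromatic: A. Total: 1.

1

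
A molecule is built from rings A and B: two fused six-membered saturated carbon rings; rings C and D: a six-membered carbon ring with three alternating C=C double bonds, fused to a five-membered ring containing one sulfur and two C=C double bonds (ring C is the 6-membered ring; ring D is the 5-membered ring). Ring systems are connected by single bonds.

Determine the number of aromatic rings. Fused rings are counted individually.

2

Ring A has only sp³ atoms, so it is not fully conjugated — not aromatic (cyclohexane ring).
Ring B has only sp³ atoms, so it is not fully conjugated — not aromatic (cyclohexane ring).
Rings C and D form a fused bicyclic system (with one sulfur) with 9 sp² atoms and 10 π electrons from ring double bonds plus a heteroatom lone pair. 10 = 4(2)+2, so the system is aromatic and both rings count as aromatic (benzothiophene).
Aromatic: C, D. Total: 2.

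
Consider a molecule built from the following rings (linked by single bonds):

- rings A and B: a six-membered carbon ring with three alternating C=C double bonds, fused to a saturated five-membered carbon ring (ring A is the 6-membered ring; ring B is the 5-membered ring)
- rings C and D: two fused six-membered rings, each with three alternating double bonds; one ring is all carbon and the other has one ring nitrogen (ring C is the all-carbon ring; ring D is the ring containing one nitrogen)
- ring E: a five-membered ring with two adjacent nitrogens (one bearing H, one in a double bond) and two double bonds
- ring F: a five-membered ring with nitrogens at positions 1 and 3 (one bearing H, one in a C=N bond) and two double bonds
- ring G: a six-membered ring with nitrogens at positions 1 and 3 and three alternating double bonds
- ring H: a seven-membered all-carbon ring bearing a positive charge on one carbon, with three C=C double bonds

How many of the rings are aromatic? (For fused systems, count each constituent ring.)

Ring A is fully conjugated (every ring atom contributes a p orbital); 3 ring double bonds give 6 π electrons. Since 6 = 4n+2 (n=1), ring A is aromatic (benzene ring).
Ring B has three sp³ carbons, so it is not fully conjugated — not aromatic (cyclopentane ring).
Rings C and D form a fused bicyclic system (with one nitrogen) with 10 sp² atoms and 10 π electrons from ring double bonds. 10 = 4(2)+2, so the system is aromatic and both rings count as aromatic (quinoline).
Ring E is fully conjugated (every ring atom contributes a p orbital); 2 ring double bonds (4 π electrons) plus a heteroatom lone pair (2) give 6 π electrons. 6 = 4(1)+2, so ring E is aromatic (pyrazole).
Ring F is fully conjugated (every ring atom contributes a p orbital); 2 ring double bonds (4 π electrons) plus a heteroatom lone pair (2) give 6 π electrons. 6 = 4(1)+2, so ring F is aromatic (imidazole).
Ring G has a continuous p-orbital overlap around the ring; 3 ring double bonds give 6 π electrons. 6 = 4(1)+2, so ring G is aromatic (pyrimidine).
Ring H has a continuous p-orbital overlap around the ring; 3 ring double bonds (6 π electrons) plus the carbocation's empty p orbital (0, but keeps the ring conjugated) give 6 π electrons. 6 = 4(1)+2, so ring H is aromatic (tropylium cation).
Aromatic: A, C, D, E, F, G, H. Total: 7.

7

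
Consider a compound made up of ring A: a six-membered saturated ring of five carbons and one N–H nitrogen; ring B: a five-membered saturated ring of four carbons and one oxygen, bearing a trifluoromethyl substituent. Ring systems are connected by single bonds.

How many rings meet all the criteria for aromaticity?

0

Ring A has only sp³ atoms, so it is not fully conjugated — not aromatic (piperidine).
Ring B has only sp³ atoms, so it is not fully conjugated — not aromatic (tetrahydrofuran).
No ring is aromatic. Total: 0.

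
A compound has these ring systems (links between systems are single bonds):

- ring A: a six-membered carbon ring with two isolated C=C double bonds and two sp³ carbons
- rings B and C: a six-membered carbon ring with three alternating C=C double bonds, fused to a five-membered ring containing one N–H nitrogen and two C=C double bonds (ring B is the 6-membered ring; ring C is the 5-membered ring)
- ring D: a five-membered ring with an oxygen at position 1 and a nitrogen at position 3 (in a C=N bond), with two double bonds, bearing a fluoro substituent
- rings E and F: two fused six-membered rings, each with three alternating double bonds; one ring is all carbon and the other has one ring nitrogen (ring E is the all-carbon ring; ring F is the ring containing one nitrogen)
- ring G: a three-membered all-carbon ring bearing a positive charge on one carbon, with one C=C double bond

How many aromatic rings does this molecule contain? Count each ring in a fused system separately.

Ring A has two sp³ carbons, so it is not fully conjugated — not aromatic (1,4-cyclohexadiene).
Rings B and C form a fused bicyclic system (with one N–H) with 9 sp² atoms and 10 π electrons from ring double bonds plus a heteroatom lone pair. 10 = 4(2)+2, so the system is aromatic and both rings count as aromatic (indole).
Ring D has a continuous p-orbital overlap around the ring; 2 ring double bonds (4 π electrons) plus a heteroatom lone pair (2) give 6 π electrons. Since 6 = 4n+2 (n=1), ring D is aromatic (oxazole).
Rings E and F form a fused bicyclic system (with one nitrogen) with 10 sp² atoms and 10 π electrons from ring double bonds. 10 = 4(2)+2, so the system is aromatic and both rings count as aromatic (quinoline).
Ring G is fully conjugated (every ring atom contributes a p orbital); 1 ring double bond (2 π electrons) plus the carbocation's empty p orbital (0, but keeps the ring conjugated) give 2 π electrons. 2 = 4(0)+2, so ring G is aromatic (cyclopropenyl cation).
Aromatic: B, C, D, E, F, G. Total: 6.

6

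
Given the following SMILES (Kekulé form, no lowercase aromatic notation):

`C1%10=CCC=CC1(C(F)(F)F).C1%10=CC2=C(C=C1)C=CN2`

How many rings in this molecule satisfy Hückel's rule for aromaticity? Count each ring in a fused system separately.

2

The SMILES encodes a six-membered carbon ring with two isolated C=C double bonds and two sp³ carbons; a six-membered carbon ring with three alternating C=C double bonds, fused to a five-membered ring containing one N–H nitrogen and two C=C double bonds.
The 6-membered ring has two sp³ carbons, so it is not fully conjugated — not aromatic (1,4-cyclohexadiene).
The fused 6/5-membered bicyclic (with one N–H) is a single π system with 9 sp² atoms and 10 π electrons from ring double bonds plus a heteroatom lone pair. 10 = 4(2)+2, so the system is aromatic and both rings count as aromatic (indole).
2 of the 3 rings are aromatic. Total: 2.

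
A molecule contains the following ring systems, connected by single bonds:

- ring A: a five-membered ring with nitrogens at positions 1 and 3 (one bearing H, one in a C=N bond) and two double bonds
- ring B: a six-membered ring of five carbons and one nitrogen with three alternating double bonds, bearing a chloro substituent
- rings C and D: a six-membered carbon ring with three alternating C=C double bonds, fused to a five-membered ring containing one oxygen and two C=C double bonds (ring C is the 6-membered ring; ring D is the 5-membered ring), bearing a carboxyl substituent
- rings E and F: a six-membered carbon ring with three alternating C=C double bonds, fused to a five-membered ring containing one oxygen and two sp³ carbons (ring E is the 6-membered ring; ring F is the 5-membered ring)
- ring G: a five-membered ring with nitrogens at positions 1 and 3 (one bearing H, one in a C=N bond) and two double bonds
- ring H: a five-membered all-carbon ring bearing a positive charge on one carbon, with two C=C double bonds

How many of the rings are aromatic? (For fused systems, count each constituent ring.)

6

Ring A is planar and fully conjugated; 2 ring double bonds (4 π electrons) plus a heteroatom lone pair (2) give 6 π electrons. 6 = 4(1)+2, so ring A is aromatic (imidazole).
Ring B is planar and fully conjugated; 3 ring double bonds give 6 π electrons. 6 = 4(1)+2, so ring B is aromatic (pyridine).
Rings C and D form a fused bicyclic system (with one oxygen) with 9 sp² atoms and 10 π electrons from ring double bonds plus a heteroatom lone pair. 10 = 4(2)+2, so the system is aromatic and both rings count as aromatic (benzofuran).
Ring E has a continuous p-orbital overlap around the ring; 3 ring double bonds give 6 π electrons. That satisfies 4n+2 with n=1, so ring E is aromatic (benzene ring).
Ring F has two sp³ carbons, so it is not fully conjugated — not aromatic (oxolane ring).
Ring G is fully conjugated (every ring atom contributes a p orbital); 2 ring double bonds (4 π electrons) plus a heteroatom lone pair (2) give 6 π electrons. Since 6 = 4n+2 (n=1), ring G is aromatic (imidazole).
Ring H has only sp² ring atoms; a planar conformation would have a fully conjugated π system of 4 electrons. But 4 = 4(1), which is 4n not 4n+2, so ring H is not aromatic (cyclopentadienyl cation).
Aromatic: A, B, C, D, E, G. Total: 6.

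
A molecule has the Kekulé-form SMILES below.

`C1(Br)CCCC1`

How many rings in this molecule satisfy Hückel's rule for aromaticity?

0

The SMILES encodes a five-membered saturated carbon ring.
The 5-membered ring has only sp³ atoms, so it is not fully conjugated — not aromatic (cyclopentane).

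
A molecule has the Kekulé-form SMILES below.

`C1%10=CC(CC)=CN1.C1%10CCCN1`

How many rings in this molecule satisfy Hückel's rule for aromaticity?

1

The SMILES encodes a five-membered ring of four carbons and one nitrogen bearing a hydrogen, with two C=C double bonds; a five-membered saturated ring of four carbons and one N–H nitrogen.
The 5-membered ring with one N–H has a continuous p-orbital overlap around the ring; 2 ring double bonds (4 π electrons) plus a heteroatom lone pair (2) give 6 π electrons. 6 = 4(1)+2, so it is aromatic (pyrrole).
The second 5-membered ring with one N–H has only sp³ atoms, so it is not fully conjugated — not aromatic (pyrrolidine).
1 of the 2 rings is aromatic. Total: 1.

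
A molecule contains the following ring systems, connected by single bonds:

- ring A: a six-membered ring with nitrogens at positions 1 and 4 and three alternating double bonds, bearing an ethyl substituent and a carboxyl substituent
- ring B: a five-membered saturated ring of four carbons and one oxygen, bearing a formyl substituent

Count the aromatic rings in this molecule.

1

Ring A is fully conjugated (every ring atom contributes a p orbital); 3 ring double bonds give 6 π electrons. Since 6 = 4n+2 (n=1), ring A is aromatic (pyrazine).
Ring B has only sp³ atoms, so it is not fully conjugated — not aromatic (tetrahydrofuran).
Aromatic: A. Total: 1.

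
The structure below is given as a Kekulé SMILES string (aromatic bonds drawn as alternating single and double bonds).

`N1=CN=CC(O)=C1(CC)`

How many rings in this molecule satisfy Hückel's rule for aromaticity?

The SMILES encodes a six-membered ring with nitrogens at positions 1 and 3 and three alternating double bonds.
The 6-membered ring with two nitrogens (1,3) has a continuous p-orbital overlap around the ring; 3 ring double bonds give 6 π electrons. That satisfies 4n+2 with n=1, so it is aromatic (pyrimidine).

1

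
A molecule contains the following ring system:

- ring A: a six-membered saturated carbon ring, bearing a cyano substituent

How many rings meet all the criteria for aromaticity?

0

Ring A has only sp³ atoms, so it is not fully conjugated — not aromatic (cyclohexane).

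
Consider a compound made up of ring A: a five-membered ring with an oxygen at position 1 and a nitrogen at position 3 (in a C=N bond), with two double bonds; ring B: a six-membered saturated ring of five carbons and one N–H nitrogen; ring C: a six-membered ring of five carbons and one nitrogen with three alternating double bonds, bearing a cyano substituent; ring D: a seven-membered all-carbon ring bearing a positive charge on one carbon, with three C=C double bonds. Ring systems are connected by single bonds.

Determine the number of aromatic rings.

Ring A is fully conjugated (every ring atom contributes a p orbital); 2 ring double bonds (4 π electrons) plus a heteroatom lone pair (2) give 6 π electrons. 6 = 4(1)+2, so ring A is aromatic (oxazole).
Ring B has only sp³ atoms, so it is not fully conjugated — not aromatic (piperidine).
Ring C is fully conjugated (every ring atom contributes a p orbital); 3 ring double bonds give 6 π electrons. Since 6 = 4n+2 (n=1), ring C is aromatic (pyridine).
Ring D has a continuous p-orbital overlap around the ring; 3 ring double bonds (6 π electrons) plus the carbocation's empty p orbital (0, but keeps the ring conjugated) give 6 π electrons. 6 = 4(1)+2, so ring D is aromatic (tropylium cation).
Aromatic: A, C, D. Total: 3.

3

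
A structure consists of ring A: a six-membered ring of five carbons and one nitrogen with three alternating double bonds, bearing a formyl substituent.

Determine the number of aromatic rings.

1

Ring A has a continuous p-orbital overlap around the ring; 3 ring double bonds give 6 π electrons. 6 = 4(1)+2, so ring A is aromatic (pyridine).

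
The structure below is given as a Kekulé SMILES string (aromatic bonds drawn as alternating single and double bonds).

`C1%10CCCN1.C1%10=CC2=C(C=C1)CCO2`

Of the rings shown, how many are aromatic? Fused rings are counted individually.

The SMILES encodes a five-membered saturated ring of four carbons and one N–H nitrogen; a six-membered carbon ring with three alternating C=C double bonds, fused to a five-membered ring containing one oxygen and two sp³ carbons.
The 5-membered ring with one N–H has only sp³ atoms, so it is not fully conjugated — not aromatic (pyrrolidine).
The 6-membered ring is fully conjugated (every ring atom contributes a p orbital); 3 ring double bonds give 6 π electrons. Since 6 = 4n+2 (n=1), it is aromatic (benzene ring).
The 5-membered ring with one oxygen has two sp³ carbons, so it is not fully conjugated — not aromatic (oxolane ring).
1 of the 3 rings is aromatic. Total: 1.

1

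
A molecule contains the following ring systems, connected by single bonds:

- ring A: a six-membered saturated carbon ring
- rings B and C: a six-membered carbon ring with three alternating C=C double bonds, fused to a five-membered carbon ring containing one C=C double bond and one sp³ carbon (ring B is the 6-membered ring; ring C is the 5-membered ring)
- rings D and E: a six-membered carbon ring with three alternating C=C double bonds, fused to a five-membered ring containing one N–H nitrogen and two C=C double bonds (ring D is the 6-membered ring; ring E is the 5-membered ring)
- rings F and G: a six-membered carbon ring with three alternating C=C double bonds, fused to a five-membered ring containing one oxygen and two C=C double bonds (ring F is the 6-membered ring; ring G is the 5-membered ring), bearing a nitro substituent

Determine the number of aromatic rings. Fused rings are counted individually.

Ring A has only sp³ atoms, so it is not fully conjugated — not aromatic (cyclohexane).
Ring B is fully conjugated (every ring atom contributes a p orbital); 3 ring double bonds give 6 π electrons. 6 = 4(1)+2, so ring B is aromatic (benzene ring).
Ring C has one sp³ carbon, so it is not fully conjugated — not aromatic (cyclopentene ring).
Rings D and E form a fused bicyclic system (with one N–H) with 9 sp² atoms and 10 π electrons from ring double bonds plus a heteroatom lone pair. 10 = 4(2)+2, so the system is aromatic and both rings count as aromatic (indole).
Rings F and G form a fused bicyclic system (with one oxygen) with 9 sp² atoms and 10 π electrons from ring double bonds plus a heteroatom lone pair. 10 = 4(2)+2, so the system is aromatic and both rings count as aromatic (benzofuran).
Aromatic: B, D, E, F, G. Total: 5.

5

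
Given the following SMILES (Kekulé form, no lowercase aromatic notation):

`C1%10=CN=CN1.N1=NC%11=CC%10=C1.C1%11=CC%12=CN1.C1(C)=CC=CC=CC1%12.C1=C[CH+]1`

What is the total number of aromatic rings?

4

The SMILES encodes a five-membered ring with nitrogens at positions 1 and 3 (one bearing H, one in a C=N bond) and two double bonds; a six-membered ring with two adjacent nitrogens and three alternating double bonds; a five-membered ring of four carbons and one nitrogen bearing a hydrogen, with two C=C double bonds; a seven-membered carbon ring with three C=C double bonds and one sp³ carbon; a three-membered all-carbon ring bearing a positive charge on one carbon, with one C=C double bond.
The 5-membered ring with two nitrogens (one N–H, one =N–) has a continuous p-orbital overlap around the ring; 2 ring double bonds (4 π electrons) plus a heteroatom lone pair (2) give 6 π electrons. That satisfies 4n+2 with n=1, so it is aromatic (imidazole).
The 6-membered ring with two nitrogens (1,2) is fully conjugated (every ring atom contributes a p orbital); 3 ring double bonds give 6 π electrons. Since 6 = 4n+2 (n=1), it is aromatic (pyridazine).
The 5-membered ring with one N–H has a continuous p-orbital overlap around the ring; 2 ring double bonds (4 π electrons) plus a heteroatom lone pair (2) give 6 π electrons. 6 = 4(1)+2, so it is aromatic (pyrrole).
The 7-membered ring has one sp³ carbon, so it is not fully conjugated — not aromatic (cycloheptatriene).
The 3-membered ring is planar and fully conjugated; 1 ring double bond (2 π electrons) plus the carbocation's empty p orbital (0, but keeps the ring conjugated) give 2 π electrons. 2 = 4(0)+2, so it is aromatic (cyclopropenyl cation).
4 of the 5 rings are aromatic. Total: 4.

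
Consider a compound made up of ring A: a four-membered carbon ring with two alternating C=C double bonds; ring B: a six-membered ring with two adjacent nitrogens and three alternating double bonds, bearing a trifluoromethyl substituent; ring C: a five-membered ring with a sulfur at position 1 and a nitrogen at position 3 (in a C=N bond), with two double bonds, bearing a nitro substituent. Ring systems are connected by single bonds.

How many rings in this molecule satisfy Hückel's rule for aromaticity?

2

Ring A has only sp² ring atoms; a planar conformation would have a fully conjugated π system of 4 electrons. But 4 = 4(1), which is 4n not 4n+2, so ring A is not aromatic (cyclobutadiene) — cyclobutadiene is antiaromatic and distorts to a rectangle.
Ring B is fully conjugated (every ring atom contributes a p orbital); 3 ring double bonds give 6 π electrons. 6 = 4(1)+2, so ring B is aromatic (pyridazine).
Ring C is planar and fully conjugated; 2 ring double bonds (4 π electrons) plus a heteroatom lone pair (2) give 6 π electrons. Since 6 = 4n+2 (n=1), ring C is aromatic (thiazole).
Aromatic: B, C. Total: 2.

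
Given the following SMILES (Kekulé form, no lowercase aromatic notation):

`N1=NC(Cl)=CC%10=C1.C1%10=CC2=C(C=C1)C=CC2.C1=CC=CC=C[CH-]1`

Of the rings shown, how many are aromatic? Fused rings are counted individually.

The SMILES encodes a six-membered ring with two adjacent nitrogens and three alternating double bonds; a six-membered carbon ring with three alternating C=C double bonds, fused to a five-membered carbon ring containing one C=C double bond and one sp³ carbon; a seven-membered all-carbon ring bearing a negative charge on one carbon, with three C=C double bonds.
The 6-membered ring with two nitrogens (1,2) has a continuous p-orbital overlap around the ring; 3 ring double bonds give 6 π electrons. Since 6 = 4n+2 (n=1), it is aromatic (pyridazine).
The 6-membered ring has a continuous p-orbital overlap around the ring; 3 ring double bonds give 6 π electrons. 6 = 4(1)+2, so it is aromatic (benzene ring).
The 5-membered ring has one sp³ carbon, so it is not fully conjugated — not aromatic (cyclopentene ring).
The 7-membered ring has only sp² ring atoms; a planar conformation would have a fully conjugated π system of 8 electrons. But 8 = 4(2), which is 4n not 4n+2, so it is not aromatic (cycloheptatrienyl anion).
2 of the 4 rings are aromatic. Total: 2.

2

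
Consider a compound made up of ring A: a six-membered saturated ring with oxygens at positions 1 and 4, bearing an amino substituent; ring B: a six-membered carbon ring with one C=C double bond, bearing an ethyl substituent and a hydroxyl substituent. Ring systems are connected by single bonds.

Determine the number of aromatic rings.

0

Ring A has only sp³ atoms, so it is not fully conjugated — not aromatic (1,4-dioxane).
Ring B has four sp³ carbons, so it is not fully conjugated — not aromatic (cyclohexene).
No ring is aromatic. Total: 0.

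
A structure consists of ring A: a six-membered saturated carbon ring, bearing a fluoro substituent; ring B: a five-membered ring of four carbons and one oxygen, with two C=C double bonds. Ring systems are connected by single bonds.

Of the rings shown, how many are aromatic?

Ring A has only sp³ atoms, so it is not fully conjugated — not aromatic (cyclohexane).
Ring B has a continuous p-orbital overlap around the ring; 2 ring double bonds (4 π electrons) plus a heteroatom lone pair (2) give 6 π electrons. That satisfies 4n+2 with n=1, so ring B is aromatic (furan).
Aromatic: B. Total: 1.

1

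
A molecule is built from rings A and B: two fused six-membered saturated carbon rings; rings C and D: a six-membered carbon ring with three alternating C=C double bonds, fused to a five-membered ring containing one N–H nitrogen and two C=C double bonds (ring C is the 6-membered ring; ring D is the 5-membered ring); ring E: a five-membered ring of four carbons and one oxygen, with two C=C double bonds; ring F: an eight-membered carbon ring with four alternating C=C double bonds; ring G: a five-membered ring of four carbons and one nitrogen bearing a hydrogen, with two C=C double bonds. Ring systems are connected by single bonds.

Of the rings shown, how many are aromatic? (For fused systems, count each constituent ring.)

4

Ring A has only sp³ atoms, so it is not fully conjugated — not aromatic (cyclohexane ring).
Ring B has only sp³ atoms, so it is not fully conjugated — not aromatic (cyclohexane ring).
Rings C and D form a fused bicyclic system (with one N–H) with 9 sp² atoms and 10 π electrons from ring double bonds plus a heteroatom lone pair. 10 = 4(2)+2, so the system is aromatic and both rings count as aromatic (indole).
Ring E is fully conjugated (every ring atom contributes a p orbital); 2 ring double bonds (4 π electrons) plus a heteroatom lone pair (2) give 6 π electrons. Since 6 = 4n+2 (n=1), ring E is aromatic (furan).
Ring F has only sp² ring atoms; a planar conformation would have a fully conjugated π system of 8 electrons. But 8 = 4(2), which is 4n not 4n+2, so ring F is not aromatic (cyclooctatetraene) — cyclooctatetraene distorts into a non-planar tub to avoid antiaromaticity.
Ring G has a continuous p-orbital overlap around the ring; 2 ring double bonds (4 π electrons) plus a heteroatom lone pair (2) give 6 π electrons. 6 = 4(1)+2, so ring G is aromatic (pyrrole).
Aromatic: C, D, E, G. Total: 4.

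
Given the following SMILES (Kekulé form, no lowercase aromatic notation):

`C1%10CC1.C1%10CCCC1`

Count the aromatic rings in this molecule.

The SMILES encodes a three-membered saturated carbon ring; a five-membered saturated carbon ring.
The 3-membered ring has only sp³ atoms, so it is not fully conjugated — not aromatic (cyclopropane).
The 5-membered ring has only sp³ atoms, so it is not fully conjugated — not aromatic (cyclopentane).
None of the rings are aromatic. Total: 0.

0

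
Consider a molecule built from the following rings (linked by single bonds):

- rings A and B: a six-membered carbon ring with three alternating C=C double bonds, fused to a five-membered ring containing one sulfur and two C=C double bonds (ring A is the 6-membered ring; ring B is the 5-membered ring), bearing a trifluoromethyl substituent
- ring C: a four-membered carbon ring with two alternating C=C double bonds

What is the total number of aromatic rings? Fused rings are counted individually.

2

Rings A and B form a fused bicyclic system (with one sulfur) with 9 sp² atoms and 10 π electrons from ring double bonds plus a heteroatom lone pair. 10 = 4(2)+2, so the system is aromatic and both rings count as aromatic (benzothiophene).
Ring C has only sp² ring atoms; a planar conformation would have a fully conjugated π system of 4 electrons. But 4 = 4(1), which is 4n not 4n+2, so ring C is not aromatic (cyclobutadiene) — cyclobutadiene is antiaromatic and distorts to a rectangle.
Aromatic: A, B. Total: 2.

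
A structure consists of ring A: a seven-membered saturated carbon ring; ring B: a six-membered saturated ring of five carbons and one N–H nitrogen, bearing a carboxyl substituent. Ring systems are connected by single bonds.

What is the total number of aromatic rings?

Ring A has only sp³ atoms, so it is not fully conjugated — not aromatic (cycloheptane).
Ring B has only sp³ atoms, so it is not fully conjugated — not aromatic (piperidine).
No ring is aromatic. Total: 0.

0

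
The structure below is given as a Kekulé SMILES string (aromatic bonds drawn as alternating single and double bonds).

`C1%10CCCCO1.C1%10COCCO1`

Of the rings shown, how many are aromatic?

0

The SMILES encodes a six-membered saturated ring of five carbons and one oxygen; a six-membered saturated ring with oxygens at positions 1 and 4.
The 6-membered ring with one oxygen has only sp³ atoms, so it is not fully conjugated — not aromatic (tetrahydropyran).
The 6-membered ring with two oxygens (1,4) has only sp³ atoms, so it is not fully conjugated — not aromatic (1,4-dioxane).
None of the rings are aromatic. Total: 0.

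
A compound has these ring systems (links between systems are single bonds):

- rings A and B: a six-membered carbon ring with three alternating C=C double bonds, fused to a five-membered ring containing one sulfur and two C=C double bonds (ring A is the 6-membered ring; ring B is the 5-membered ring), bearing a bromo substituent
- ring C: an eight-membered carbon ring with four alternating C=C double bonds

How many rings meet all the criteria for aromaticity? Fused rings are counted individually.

2

Rings A and B form a fused bicyclic system (with one sulfur) with 9 sp² atoms and 10 π electrons from ring double bonds plus a heteroatom lone pair. 10 = 4(2)+2, so the system is aromatic and both rings count as aromatic (benzothiophene).
Ring C has only sp² ring atoms; a planar conformation would have a fully conjugated π system of 8 electrons. But 8 = 4(2), which is 4n not 4n+2, so ring C is not aromatic (cyclooctatetraene) — cyclooctatetraene distorts into a non-planar tub to avoid antiaromaticity.
Aromatic: A, B. Total: 2.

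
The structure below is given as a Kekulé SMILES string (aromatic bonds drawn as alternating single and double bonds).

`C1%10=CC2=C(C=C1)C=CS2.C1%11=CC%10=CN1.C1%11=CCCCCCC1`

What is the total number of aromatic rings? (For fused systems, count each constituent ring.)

The SMILES encodes a six-membered carbon ring with three alternating C=C double bonds, fused to a five-membered ring containing one sulfur and two C=C double bonds; a five-membered ring of four carbons and one nitrogen bearing a hydrogen, with two C=C double bonds; an eight-membered carbon ring with one C=C double bond.
The fused 6/5-membered bicyclic (with one sulfur) is a single π system with 9 sp² atoms and 10 π electrons from ring double bonds plus a heteroatom lone pair. 10 = 4(2)+2, so the system is aromatic and both rings count as aromatic (benzothiophene).
The 5-membered ring with one N–H is planar and fully conjugated; 2 ring double bonds (4 π electrons) plus a heteroatom lone pair (2) give 6 π electrons. That satisfies 4n+2 with n=1, so it is aromatic (pyrrole).
The 8-membered ring has six sp³ carbons, so it is not fully conjugated — not aromatic (cyclooctene).
3 of the 4 rings are aromatic. Total: 3.

3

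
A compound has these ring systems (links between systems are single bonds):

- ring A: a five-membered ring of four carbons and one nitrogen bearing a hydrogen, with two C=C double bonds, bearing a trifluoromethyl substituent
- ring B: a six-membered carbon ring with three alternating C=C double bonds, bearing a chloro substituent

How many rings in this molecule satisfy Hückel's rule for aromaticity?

Ring A is planar and fully conjugated; 2 ring double bonds (4 π electrons) plus a heteroatom lone pair (2) give 6 π electrons. Since 6 = 4n+2 (n=1), ring A is aromatic (pyrrole).
Ring B is planar and fully conjugated; 3 ring double bonds give 6 π electrons. Since 6 = 4n+2 (n=1), ring B is aromatic (benzene).
Aromatic: A, B. Total: 2.

2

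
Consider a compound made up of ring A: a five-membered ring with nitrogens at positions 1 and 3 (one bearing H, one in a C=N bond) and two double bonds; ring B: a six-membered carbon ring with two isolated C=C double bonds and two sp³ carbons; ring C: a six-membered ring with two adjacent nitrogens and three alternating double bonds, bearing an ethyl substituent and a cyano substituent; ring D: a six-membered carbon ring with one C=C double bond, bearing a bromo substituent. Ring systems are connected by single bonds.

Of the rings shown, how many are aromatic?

2

Ring A is fully conjugated (every ring atom contributes a p orbital); 2 ring double bonds (4 π electrons) plus a heteroatom lone pair (2) give 6 π electrons. 6 = 4(1)+2, so ring A is aromatic (imidazole).
Ring B has two sp³ carbons, so it is not fully conjugated — not aromatic (1,4-cyclohexadiene).
Ring C has a continuous p-orbital overlap around the ring; 3 ring double bonds give 6 π electrons. Since 6 = 4n+2 (n=1), ring C is aromatic (pyridazine).
Ring D has four sp³ carbons, so it is not fully conjugated — not aromatic (cyclohexene).
Aromatic: A, C. Total: 2.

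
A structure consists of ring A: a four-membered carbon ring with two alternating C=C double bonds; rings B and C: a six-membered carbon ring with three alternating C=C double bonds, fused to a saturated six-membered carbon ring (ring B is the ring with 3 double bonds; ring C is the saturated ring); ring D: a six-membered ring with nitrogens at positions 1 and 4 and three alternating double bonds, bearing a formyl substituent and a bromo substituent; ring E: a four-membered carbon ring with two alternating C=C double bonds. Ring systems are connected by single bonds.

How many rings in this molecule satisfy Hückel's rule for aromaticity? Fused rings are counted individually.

2

Ring A has only sp² ring atoms; a planar conformation would have a fully conjugated π system of 4 electrons. But 4 = 4(1), which is 4n not 4n+2, so ring A is not aromatic (cyclobutadiene) — cyclobutadiene is antiaromatic and distorts to a rectangle.
Ring B has a continuous p-orbital overlap around the ring; 3 ring double bonds give 6 π electrons. Since 6 = 4n+2 (n=1), ring B is aromatic (benzene ring).
Ring C has four sp³ carbons, so it is not fully conjugated — not aromatic (cyclohexane ring).
Ring D is planar and fully conjugated; 3 ring double bonds give 6 π electrons. Since 6 = 4n+2 (n=1), ring D is aromatic (pyrazine).
Ring E has only sp² ring atoms; a planar conformation would have a fully conjugated π system of 4 electrons. But 4 = 4(1), which is 4n not 4n+2, so ring E is not aromatic (cyclobutadiene) — cyclobutadiene is antiaromatic and distorts to a rectangle.
Aromatic: B, D. Total: 2.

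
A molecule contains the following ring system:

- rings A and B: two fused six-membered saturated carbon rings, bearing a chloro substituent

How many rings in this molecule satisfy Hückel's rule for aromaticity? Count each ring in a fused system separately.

0

Ring A has only sp³ atoms, so it is not fully conjugated — not aromatic (cyclohexane ring).
Ring B has only sp³ atoms, so it is not fully conjugated — not aromatic (cyclohexane ring).
No ring is aromatic. Total: 0.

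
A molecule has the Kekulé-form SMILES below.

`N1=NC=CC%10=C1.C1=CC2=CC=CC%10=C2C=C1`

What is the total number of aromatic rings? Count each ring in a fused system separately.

3

The SMILES encodes a six-membered ring with two adjacent nitrogens and three alternating double bonds; two fused six-membered carbon rings, each with three alternating C=C double bonds.
The 6-membered ring with two nitrogens (1,2) is planar and fully conjugated; 3 ring double bonds give 6 π electrons. Since 6 = 4n+2 (n=1), it is aromatic (pyridazine).
The fused 6/6-membered bicyclic is a single π system with 10 sp² atoms and 10 π electrons from ring double bonds. 10 = 4(2)+2, so the system is aromatic and both rings count as aromatic (naphthalene).
3 of the 3 rings are aromatic. Total: 3.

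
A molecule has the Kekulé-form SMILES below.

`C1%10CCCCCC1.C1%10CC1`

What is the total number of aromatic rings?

The SMILES encodes a seven-membered saturated carbon ring; a three-membered saturated carbon ring.
The 7-membered ring has only sp³ atoms, so it is not fully conjugated — not aromatic (cycloheptane).
The 3-membered ring has only sp³ atoms, so it is not fully conjugated — not aromatic (cyclopropane).
None of the rings are aromatic. Total: 0.

0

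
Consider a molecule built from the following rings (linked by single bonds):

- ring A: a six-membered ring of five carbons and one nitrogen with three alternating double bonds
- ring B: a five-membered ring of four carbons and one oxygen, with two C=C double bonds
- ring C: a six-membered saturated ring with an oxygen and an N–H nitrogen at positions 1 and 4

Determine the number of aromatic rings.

Ring A is fully conjugated (every ring atom contributes a p orbital); 3 ring double bonds give 6 π electrons. 6 = 4(1)+2, so ring A is aromatic (pyridine).
Ring B is planar and fully conjugated; 2 ring double bonds (4 π electrons) plus a heteroatom lone pair (2) give 6 π electrons. That satisfies 4n+2 with n=1, so ring B is aromatic (furan).
Ring C has only sp³ atoms, so it is not fully conjugated — not aromatic (morpholine).
Aromatic: A, B. Total: 2.

2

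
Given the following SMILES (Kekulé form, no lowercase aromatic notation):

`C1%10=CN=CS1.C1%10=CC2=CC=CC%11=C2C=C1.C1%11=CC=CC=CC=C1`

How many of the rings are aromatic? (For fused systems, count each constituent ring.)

3

The SMILES encodes a five-membered ring with a sulfur at position 1 and a nitrogen at position 3 (in a C=N bond), with two double bonds; two fused six-membered carbon rings, each with three alternating C=C double bonds; an eight-membered carbon ring with four alternating C=C double bonds.
The 5-membered ring with one sulfur and one =N– is planar and fully conjugated; 2 ring double bonds (4 π electrons) plus a heteroatom lone pair (2) give 6 π electrons. 6 = 4(1)+2, so it is aromatic (thiazole).
The fused 6/6-membered bicyclic is a single π system with 10 sp² atoms and 10 π electrons from ring double bonds. 10 = 4(2)+2, so the system is aromatic and both rings count as aromatic (naphthalene).
The 8-membered ring has only sp² ring atoms; a planar conformation would have a fully conjugated π system of 8 electrons. But 8 = 4(2), which is 4n not 4n+2, so it is not aromatic (cyclooctatetraene) — cyclooctatetraene distorts into a non-planar tub to avoid antiaromaticity.
3 of the 4 rings are aromatic. Total: 3.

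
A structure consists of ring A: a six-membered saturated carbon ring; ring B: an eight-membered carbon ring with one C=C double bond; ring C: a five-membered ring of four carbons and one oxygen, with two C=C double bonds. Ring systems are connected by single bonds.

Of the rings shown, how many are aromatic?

Ring A has only sp³ atoms, so it is not fully conjugated — not aromatic (cyclohexane).
Ring B has six sp³ carbons, so it is not fully conjugated — not aromatic (cyclooctene).
Ring C is fully conjugated (every ring atom contributes a p orbital); 2 ring double bonds (4 π electrons) plus a heteroatom lone pair (2) give 6 π electrons. That satisfies 4n+2 with n=1, so ring C is aromatic (furan).
Aromatic: C. Total: 1.

1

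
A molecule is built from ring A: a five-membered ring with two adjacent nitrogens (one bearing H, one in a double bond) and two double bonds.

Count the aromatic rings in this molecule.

1

Ring A has a continuous p-orbital overlap around the ring; 2 ring double bonds (4 π electrons) plus a heteroatom lone pair (2) give 6 π electrons. 6 = 4(1)+2, so ring A is aromatic (pyrazole).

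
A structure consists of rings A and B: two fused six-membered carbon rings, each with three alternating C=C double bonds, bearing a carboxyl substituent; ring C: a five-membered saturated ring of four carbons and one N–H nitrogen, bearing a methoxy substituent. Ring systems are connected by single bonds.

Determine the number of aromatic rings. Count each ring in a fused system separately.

2

Rings A and B form a fused bicyclic system with 10 sp² atoms and 10 π electrons from ring double bonds. 10 = 4(2)+2, so the system is aromatic and both rings count as aromatic (naphthalene).
Ring C has only sp³ atoms, so it is not fully conjugated — not aromatic (pyrrolidine).
Aromatic: A, B. Total: 2.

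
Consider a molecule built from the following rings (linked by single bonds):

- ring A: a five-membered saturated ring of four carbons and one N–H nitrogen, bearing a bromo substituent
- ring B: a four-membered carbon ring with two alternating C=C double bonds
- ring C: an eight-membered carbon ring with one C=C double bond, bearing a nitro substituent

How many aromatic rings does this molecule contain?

0

Ring A has only sp³ atoms, so it is not fully conjugated — not aromatic (pyrrolidine).
Ring B has only sp² ring atoms; a planar conformation would have a fully conjugated π system of 4 electrons. But 4 = 4(1), which is 4n not 4n+2, so ring B is not aromatic (cyclobutadiene) — cyclobutadiene is antiaromatic and distorts to a rectangle.
Ring C has six sp³ carbons, so it is not fully conjugated — not aromatic (cyclooctene).
No ring is aromatic. Total: 0.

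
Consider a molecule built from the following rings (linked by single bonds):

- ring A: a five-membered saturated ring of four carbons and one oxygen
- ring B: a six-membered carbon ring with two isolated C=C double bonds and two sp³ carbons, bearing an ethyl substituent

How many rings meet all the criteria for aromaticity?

Ring A has only sp³ atoms, so it is not fully conjugated — not aromatic (tetrahydrofuran).
Ring B has two sp³ carbons, so it is not fully conjugated — not aromatic (1,4-cyclohexadiene).
No ring is aromatic. Total: 0.

0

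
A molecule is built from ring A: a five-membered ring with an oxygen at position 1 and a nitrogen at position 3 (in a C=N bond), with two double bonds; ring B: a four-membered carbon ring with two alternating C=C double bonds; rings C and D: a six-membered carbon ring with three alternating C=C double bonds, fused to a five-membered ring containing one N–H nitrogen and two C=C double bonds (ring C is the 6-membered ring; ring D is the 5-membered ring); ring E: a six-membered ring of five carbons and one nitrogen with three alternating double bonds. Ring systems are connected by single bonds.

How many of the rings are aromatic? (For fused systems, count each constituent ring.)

Ring A has a continuous p-orbital overlap around the ring; 2 ring double bonds (4 π electrons) plus a heteroatom lone pair (2) give 6 π electrons. Since 6 = 4n+2 (n=1), ring A is aromatic (oxazole).
Ring B has only sp² ring atoms; a planar conformation would have a fully conjugated π system of 4 electrons. But 4 = 4(1), which is 4n not 4n+2, so ring B is not aromatic (cyclobutadiene) — cyclobutadiene is antiaromatic and distorts to a rectangle.
Rings C and D form a fused bicyclic system (with one N–H) with 9 sp² atoms and 10 π electrons from ring double bonds plus a heteroatom lone pair. 10 = 4(2)+2, so the system is aromatic and both rings count as aromatic (indole).
Ring E is planar and fully conjugated; 3 ring double bonds give 6 π electrons. 6 = 4(1)+2, so ring E is aromatic (pyridine).
Aromatic: A, C, D, E. Total: 4.

4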